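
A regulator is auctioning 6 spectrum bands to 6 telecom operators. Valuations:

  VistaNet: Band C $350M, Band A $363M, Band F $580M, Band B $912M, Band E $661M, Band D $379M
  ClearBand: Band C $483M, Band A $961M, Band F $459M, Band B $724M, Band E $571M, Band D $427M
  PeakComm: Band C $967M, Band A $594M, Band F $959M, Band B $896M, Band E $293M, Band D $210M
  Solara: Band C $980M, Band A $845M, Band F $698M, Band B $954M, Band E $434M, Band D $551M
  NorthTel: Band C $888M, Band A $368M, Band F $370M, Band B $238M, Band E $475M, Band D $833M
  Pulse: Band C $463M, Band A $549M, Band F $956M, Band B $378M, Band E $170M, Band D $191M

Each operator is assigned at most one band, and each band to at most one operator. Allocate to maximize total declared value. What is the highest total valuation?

Max total: $5332M

Optimal: VistaNet→Band E ($661M), ClearBand→Band A ($961M), PeakComm→Band C ($967M), Solara→Band B ($954M), NorthTel→Band D ($833M), Pulse→Band F ($956M) — total 661+961+967+954+833+956 = $5332M.
Column-greedy (each band in turn goes to its best remaining operator) gives $4478M, worse by 854.
Every other assignment is strictly worse.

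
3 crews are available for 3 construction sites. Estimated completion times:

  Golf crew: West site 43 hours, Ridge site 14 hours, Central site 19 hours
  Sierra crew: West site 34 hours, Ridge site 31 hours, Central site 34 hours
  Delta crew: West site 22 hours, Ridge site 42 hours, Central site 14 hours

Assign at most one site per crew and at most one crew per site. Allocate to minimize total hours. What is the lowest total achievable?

Minimum total: 62 hours

Optimal: Golf crew→Ridge site (14 hours), Sierra crew→West site (34 hours), Delta crew→Central site (14 hours) — total 14+34+14 = 62 hours.
Column-greedy (each site in turn goes to its cheapest remaining crew) gives 70 hours, worse by 8.
Checked against all permutations: 62 hours is optimal.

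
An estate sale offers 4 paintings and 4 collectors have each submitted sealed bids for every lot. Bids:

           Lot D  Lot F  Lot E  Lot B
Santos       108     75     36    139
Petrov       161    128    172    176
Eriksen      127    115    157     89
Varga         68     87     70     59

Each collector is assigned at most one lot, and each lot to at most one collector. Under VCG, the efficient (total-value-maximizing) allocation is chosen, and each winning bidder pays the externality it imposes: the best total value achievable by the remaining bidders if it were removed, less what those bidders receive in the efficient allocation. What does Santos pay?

Santos pays $15.

Efficient allocation: Santos→Lot B ($139), Petrov→Lot D ($161), Eriksen→Lot E ($157), Varga→Lot F ($87); total welfare W = $544.
Santos receives Lot B at value $139, so the others get W − 139 = $405.
Without Santos: best allocation of the remaining 3 bidders over all 4 lots is Petrov→Lot B ($176), Eriksen→Lot E ($157), Varga→Lot F ($87), total $420.
VCG payment = (others' best without Santos) − (others' welfare with Santos) = 420 − 405 = $15.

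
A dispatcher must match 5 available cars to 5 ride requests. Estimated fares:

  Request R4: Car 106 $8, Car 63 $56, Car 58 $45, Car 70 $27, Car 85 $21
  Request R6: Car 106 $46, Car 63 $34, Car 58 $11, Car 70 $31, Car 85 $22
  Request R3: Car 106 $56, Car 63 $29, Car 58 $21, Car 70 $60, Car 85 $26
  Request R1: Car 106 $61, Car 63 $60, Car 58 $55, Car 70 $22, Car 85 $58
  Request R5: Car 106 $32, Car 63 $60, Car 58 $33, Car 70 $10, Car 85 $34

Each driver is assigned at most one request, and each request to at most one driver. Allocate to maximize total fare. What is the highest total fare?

Optimal: Car 106→Request R6 ($46), Car 63→Request R5 ($60), Car 58→Request R4 ($45), Car 70→Request R3 ($60), Car 85→Request R1 ($58) — total 46+60+45+60+58 = $269.
Row-greedy (each driver in turn takes its best remaining request) gives $248, worse by 21.

Maximum total: $269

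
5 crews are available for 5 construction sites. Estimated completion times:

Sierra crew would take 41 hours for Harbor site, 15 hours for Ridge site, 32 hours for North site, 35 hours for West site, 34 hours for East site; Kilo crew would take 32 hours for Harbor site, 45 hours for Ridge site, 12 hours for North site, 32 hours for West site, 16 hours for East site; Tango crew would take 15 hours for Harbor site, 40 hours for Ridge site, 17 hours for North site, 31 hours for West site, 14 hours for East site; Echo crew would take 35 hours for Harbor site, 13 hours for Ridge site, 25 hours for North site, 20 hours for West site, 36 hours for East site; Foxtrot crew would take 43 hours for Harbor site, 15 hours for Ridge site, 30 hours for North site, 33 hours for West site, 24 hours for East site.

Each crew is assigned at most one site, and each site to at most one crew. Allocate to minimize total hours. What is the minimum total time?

Min total: 86 hours

This is the linear assignment problem.
Optimal: Sierra crew→Ridge site (15 hours), Kilo crew→North site (12 hours), Tango crew→Harbor site (15 hours), Echo crew→West site (20 hours), Foxtrot crew→East site (24 hours) — total 15+12+15+20+24 = 86 hours.
Column-greedy (each site in turn goes to its cheapest remaining crew) gives 107 hours, worse by 21.
No other one-to-one assignment undercuts 86 hours.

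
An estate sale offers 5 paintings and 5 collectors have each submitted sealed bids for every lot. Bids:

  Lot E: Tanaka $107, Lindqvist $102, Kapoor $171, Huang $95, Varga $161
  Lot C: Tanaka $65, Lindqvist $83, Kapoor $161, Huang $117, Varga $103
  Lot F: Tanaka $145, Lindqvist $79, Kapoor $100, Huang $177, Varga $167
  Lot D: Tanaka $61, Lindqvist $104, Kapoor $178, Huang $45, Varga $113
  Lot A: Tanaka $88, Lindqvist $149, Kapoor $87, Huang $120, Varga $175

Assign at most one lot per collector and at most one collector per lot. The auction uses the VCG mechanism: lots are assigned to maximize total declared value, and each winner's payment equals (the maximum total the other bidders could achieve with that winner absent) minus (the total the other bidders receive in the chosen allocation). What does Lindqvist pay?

Efficient allocation: Tanaka→Lot F ($145), Lindqvist→Lot A ($149), Kapoor→Lot D ($178), Huang→Lot C ($117), Varga→Lot E ($161); total welfare W = $750.
Lindqvist receives Lot A at value $149, so the others get W − 149 = $601.
Without Lindqvist: best allocation of the remaining 4 bidders over all 5 lots is Tanaka→Lot E ($107), Kapoor→Lot D ($178), Huang→Lot F ($177), Varga→Lot A ($175), total $637.
VCG payment = (others' best without Lindqvist) − (others' welfare with Lindqvist) = 637 − 601 = $36.

Lindqvist pays $36.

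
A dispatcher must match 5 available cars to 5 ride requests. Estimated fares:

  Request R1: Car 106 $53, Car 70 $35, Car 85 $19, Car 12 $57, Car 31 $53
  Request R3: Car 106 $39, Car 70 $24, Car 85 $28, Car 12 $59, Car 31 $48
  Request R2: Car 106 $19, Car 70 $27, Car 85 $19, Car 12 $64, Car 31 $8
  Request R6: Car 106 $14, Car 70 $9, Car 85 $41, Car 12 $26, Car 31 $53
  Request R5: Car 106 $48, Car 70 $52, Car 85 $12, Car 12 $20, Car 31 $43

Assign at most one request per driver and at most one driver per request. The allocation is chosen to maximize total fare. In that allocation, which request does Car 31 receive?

Car 31 receives Request R3.

This is a one-to-one assignment (maximum-weight bipartite matching).
Optimal: Car 106→Request R1 ($53), Car 70→Request R5 ($52), Car 85→Request R6 ($41), Car 12→Request R2 ($64), Car 31→Request R3 ($48) — total 53+52+41+64+48 = $258.
Max-entry greedy (repeatedly take the single best remaining cell) gives $250, worse by 8.
Next-best assignment: Car 106→Request R1, Car 70→Request R5, Car 85→Request R3, Car 12→Request R2, Car 31→Request R6 = $250.
Every other assignment is strictly worse.
Car 31's own top request is Request R1 ($53), but forcing Car 31→Request R1 and reassigning the rest optimally gives only $249 — worse by 9.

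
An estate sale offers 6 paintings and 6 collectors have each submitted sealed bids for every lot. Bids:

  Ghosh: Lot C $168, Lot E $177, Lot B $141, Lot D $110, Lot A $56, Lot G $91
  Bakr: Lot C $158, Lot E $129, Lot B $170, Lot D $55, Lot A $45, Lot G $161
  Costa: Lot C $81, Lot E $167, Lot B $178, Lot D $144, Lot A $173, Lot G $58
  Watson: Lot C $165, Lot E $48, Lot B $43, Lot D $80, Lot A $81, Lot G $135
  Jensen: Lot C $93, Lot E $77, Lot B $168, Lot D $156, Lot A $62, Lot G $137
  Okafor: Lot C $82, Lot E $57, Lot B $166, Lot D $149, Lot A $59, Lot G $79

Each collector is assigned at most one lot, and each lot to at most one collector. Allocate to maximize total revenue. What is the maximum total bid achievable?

Maximum total: $998

Optimal: Ghosh→Lot E ($177), Bakr→Lot G ($161), Costa→Lot A ($173), Watson→Lot C ($165), Jensen→Lot D ($156), Okafor→Lot B ($166) — total 177+161+173+165+156+166 = $998.
Next-best assignment: Ghosh→Lot E, Bakr→Lot G, Costa→Lot A, Watson→Lot C, Jensen→Lot B, Okafor→Lot D = $993.
Swapping Jensen↔Ghosh (Jensen→Lot E $77, Ghosh→Lot D $110) loses 146.
No other one-to-one assignment exceeds $998.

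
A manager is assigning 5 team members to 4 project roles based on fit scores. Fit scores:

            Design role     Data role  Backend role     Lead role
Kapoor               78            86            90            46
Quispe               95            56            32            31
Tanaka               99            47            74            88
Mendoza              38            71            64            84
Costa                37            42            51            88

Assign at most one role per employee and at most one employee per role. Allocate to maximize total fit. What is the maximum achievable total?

This is a one-to-one assignment (maximum-weight bipartite matching).
Optimal: Tanaka→Design role (99 pts), Mendoza→Data role (71 pts), Kapoor→Backend role (90 pts), Costa→Lead role (88 pts) — total 99+71+90+88 = 348 pts.
No other one-to-one assignment exceeds 348 pts.

Maximum total: 348 pts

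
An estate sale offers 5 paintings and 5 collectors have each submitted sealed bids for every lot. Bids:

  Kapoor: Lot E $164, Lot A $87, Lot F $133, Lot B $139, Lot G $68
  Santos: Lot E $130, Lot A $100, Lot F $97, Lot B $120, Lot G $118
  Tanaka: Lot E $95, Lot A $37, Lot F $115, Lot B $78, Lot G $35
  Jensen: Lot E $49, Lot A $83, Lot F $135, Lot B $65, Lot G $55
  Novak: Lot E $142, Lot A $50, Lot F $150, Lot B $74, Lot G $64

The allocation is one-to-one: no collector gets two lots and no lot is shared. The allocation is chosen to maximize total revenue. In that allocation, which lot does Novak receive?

Optimal: Kapoor→Lot B ($139), Santos→Lot G ($118), Tanaka→Lot F ($115), Jensen→Lot A ($83), Novak→Lot E ($142) — total 139+118+115+83+142 = $597.
Max-entry greedy (repeatedly take the single best remaining cell) gives $552, worse by 45.
Next-best assignment: Kapoor→Lot E, Santos→Lot G, Tanaka→Lot B, Jensen→Lot A, Novak→Lot F = $593.
Checked against all permutations: $597 is optimal.
Novak's own top lot is Lot F ($150), but forcing Novak→Lot F and reassigning the rest optimally gives only $593 — worse by 4.

Novak receives Lot E.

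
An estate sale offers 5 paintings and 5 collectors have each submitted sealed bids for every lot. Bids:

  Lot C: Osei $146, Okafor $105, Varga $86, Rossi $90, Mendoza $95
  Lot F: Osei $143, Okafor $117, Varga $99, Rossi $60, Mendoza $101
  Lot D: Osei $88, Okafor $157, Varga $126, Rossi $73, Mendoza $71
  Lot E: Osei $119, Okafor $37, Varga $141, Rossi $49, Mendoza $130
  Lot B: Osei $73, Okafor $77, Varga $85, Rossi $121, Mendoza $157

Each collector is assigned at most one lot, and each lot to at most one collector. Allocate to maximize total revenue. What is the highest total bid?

Maximum total: $688

Treat this as an assignment problem: match each collector to one lot.
Optimal: Osei→Lot F ($143), Okafor→Lot D ($157), Varga→Lot E ($141), Rossi→Lot C ($90), Mendoza→Lot B ($157) — total 143+157+141+90+157 = $688.
Max-entry greedy (repeatedly take the single best remaining cell) gives $661, worse by 27.
Next-best assignment: Osei→Lot C, Okafor→Lot D, Varga→Lot E, Rossi→Lot B, Mendoza→Lot F = $666.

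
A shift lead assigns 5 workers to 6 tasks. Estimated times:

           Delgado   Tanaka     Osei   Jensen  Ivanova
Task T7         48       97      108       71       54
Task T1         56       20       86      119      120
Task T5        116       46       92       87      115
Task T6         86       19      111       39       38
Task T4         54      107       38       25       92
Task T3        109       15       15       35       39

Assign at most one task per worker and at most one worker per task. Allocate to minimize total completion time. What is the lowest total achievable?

This is a one-to-one assignment (minimum-cost bipartite matching).
Optimal: Delgado→Task T7 (48 min), Tanaka→Task T1 (20 min), Osei→Task T3 (15 min), Jensen→Task T4 (25 min), Ivanova→Task T6 (38 min) — total 48+20+15+25+38 = 146 min.
Row-greedy (each worker in turn takes its cheapest remaining task) gives 255 min, worse by 109.
Every other assignment is strictly worse.

Min total: 146 min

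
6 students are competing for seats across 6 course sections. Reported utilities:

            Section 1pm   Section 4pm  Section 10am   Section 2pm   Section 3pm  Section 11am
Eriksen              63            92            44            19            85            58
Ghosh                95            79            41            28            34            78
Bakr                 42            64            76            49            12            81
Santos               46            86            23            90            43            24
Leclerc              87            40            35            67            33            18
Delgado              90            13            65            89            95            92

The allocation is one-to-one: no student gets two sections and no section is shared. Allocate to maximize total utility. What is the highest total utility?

Optimal: Eriksen→Section 4pm (92 points), Ghosh→Section 11am (78 points), Bakr→Section 10am (76 points), Santos→Section 2pm (90 points), Leclerc→Section 1pm (87 points), Delgado→Section 3pm (95 points) — total 92+78+76+90+87+95 = 518 points.
Column-greedy (each section in turn goes to its best remaining student) gives 466 points, worse by 52.
Swapping Ghosh↔Bakr (Ghosh→Section 10am 41 points, Bakr→Section 11am 81 points) loses 32.
Every other assignment is strictly worse.

Maximum total: 518 points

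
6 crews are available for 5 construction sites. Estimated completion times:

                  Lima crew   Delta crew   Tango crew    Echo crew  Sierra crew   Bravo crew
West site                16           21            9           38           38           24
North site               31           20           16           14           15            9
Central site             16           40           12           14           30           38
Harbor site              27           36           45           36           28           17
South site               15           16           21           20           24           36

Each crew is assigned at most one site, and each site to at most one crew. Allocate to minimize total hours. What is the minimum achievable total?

Minimum total: 70 hours

Optimal: Tango crew→West site (9 hours), Sierra crew→North site (15 hours), Echo crew→Central site (14 hours), Bravo crew→Harbor site (17 hours), Lima crew→South site (15 hours) — total 9+15+14+17+15 = 70 hours.
Row-greedy (each crew in turn takes its cheapest remaining site) gives 86 hours, worse by 16.
Checked against all permutations: 70 hours is optimal.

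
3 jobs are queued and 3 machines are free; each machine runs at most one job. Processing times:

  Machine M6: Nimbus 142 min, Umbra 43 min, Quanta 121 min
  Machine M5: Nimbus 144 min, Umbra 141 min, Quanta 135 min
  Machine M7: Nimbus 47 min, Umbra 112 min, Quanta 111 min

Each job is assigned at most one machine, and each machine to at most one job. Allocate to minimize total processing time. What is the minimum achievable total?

Optimal: Nimbus→Machine M7 (47 min), Umbra→Machine M6 (43 min), Quanta→Machine M5 (135 min) — total 47+43+135 = 225 min.
Swapping Umbra↔Quanta (Umbra→Machine M5 141 min, Quanta→Machine M6 121 min) adds 84.

Minimum total: 225 min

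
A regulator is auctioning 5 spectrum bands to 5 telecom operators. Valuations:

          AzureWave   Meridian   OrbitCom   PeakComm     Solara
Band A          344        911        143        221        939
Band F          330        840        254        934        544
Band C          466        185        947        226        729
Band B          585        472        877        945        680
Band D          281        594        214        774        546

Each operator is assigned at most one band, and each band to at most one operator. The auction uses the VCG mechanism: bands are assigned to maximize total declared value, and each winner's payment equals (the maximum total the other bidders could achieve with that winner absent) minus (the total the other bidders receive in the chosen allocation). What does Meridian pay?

Efficient allocation: AzureWave→Band B ($585M), Meridian→Band F ($840M), OrbitCom→Band C ($947M), PeakComm→Band D ($774M), Solara→Band A ($939M); total welfare W = $4085M.
Meridian receives Band F at value $840M, so the others get W − 840 = $3245M.
Without Meridian: best allocation of the remaining 4 bidders over all 5 bands is AzureWave→Band B ($585M), OrbitCom→Band C ($947M), PeakComm→Band F ($934M), Solara→Band A ($939M), total $3405M.
VCG payment = (others' best without Meridian) − (others' welfare with Meridian) = 3405 − 3245 = $160M.

Meridian pays $160M.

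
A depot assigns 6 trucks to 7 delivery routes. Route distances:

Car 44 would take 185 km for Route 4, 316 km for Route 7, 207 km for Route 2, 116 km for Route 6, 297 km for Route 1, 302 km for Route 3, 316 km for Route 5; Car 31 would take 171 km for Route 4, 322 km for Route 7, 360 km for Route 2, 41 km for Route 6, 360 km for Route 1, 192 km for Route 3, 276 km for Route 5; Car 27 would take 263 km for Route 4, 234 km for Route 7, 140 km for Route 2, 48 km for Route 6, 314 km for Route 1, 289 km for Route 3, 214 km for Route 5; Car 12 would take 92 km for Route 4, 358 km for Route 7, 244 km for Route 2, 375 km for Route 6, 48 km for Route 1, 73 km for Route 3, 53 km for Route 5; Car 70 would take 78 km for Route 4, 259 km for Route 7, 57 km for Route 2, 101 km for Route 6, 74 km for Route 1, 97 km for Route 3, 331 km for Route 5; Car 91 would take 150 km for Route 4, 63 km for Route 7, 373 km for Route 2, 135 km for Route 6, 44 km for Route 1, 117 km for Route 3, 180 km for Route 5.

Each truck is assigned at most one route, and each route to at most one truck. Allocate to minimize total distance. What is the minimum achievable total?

Minimum total: 556 km

Optimal: Car 44→Route 4 (185 km), Car 31→Route 6 (41 km), Car 27→Route 2 (140 km), Car 12→Route 5 (53 km), Car 70→Route 1 (74 km), Car 91→Route 7 (63 km) — total 185+41+140+53+74+63 = 556 km.
Column-greedy (each route in turn goes to its cheapest remaining truck) gives 672 km, worse by 116.
Next-best assignment: Car 44→Route 4, Car 31→Route 6, Car 27→Route 2, Car 12→Route 5, Car 70→Route 3, Car 91→Route 1 = 560 km.
Swapping Car 12↔Car 70 (Car 12→Route 1 48 km, Car 70→Route 5 331 km) adds 252.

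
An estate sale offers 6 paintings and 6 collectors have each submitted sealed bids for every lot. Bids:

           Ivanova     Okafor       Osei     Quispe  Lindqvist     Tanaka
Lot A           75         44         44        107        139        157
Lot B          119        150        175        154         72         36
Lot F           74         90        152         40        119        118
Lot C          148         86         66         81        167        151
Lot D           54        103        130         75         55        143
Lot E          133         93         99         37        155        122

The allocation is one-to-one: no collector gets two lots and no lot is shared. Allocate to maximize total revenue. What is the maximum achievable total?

Treat this as an assignment problem: match each collector to one lot.
Optimal: Ivanova→Lot C ($148), Okafor→Lot D ($103), Osei→Lot F ($152), Quispe→Lot B ($154), Lindqvist→Lot E ($155), Tanaka→Lot A ($157) — total 148+103+152+154+155+157 = $869.
Column-greedy (each lot in turn goes to its best remaining collector) gives $739, worse by 130.
Next-best assignment: Ivanova→Lot E, Okafor→Lot D, Osei→Lot F, Quispe→Lot B, Lindqvist→Lot C, Tanaka→Lot A = $866.
No other one-to-one assignment exceeds $869.

Maximum total: $869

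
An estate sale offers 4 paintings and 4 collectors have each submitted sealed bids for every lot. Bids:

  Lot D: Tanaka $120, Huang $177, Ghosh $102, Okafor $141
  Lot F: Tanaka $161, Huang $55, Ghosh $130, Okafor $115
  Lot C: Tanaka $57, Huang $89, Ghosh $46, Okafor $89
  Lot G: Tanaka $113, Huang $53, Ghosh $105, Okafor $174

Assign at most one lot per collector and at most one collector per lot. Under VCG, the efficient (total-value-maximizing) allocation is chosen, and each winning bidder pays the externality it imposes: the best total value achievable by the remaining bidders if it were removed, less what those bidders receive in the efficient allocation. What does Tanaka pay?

Tanaka pays $84.

Efficient allocation: Tanaka→Lot F ($161), Huang→Lot D ($177), Ghosh→Lot C ($46), Okafor→Lot G ($174); total welfare W = $558.
Tanaka receives Lot F at value $161, so the others get W − 161 = $397.
Without Tanaka: best allocation of the remaining 3 bidders over all 4 lots is Huang→Lot D ($177), Ghosh→Lot F ($130), Okafor→Lot G ($174), total $481.
VCG payment = (others' best without Tanaka) − (others' welfare with Tanaka) = 481 − 397 = $84.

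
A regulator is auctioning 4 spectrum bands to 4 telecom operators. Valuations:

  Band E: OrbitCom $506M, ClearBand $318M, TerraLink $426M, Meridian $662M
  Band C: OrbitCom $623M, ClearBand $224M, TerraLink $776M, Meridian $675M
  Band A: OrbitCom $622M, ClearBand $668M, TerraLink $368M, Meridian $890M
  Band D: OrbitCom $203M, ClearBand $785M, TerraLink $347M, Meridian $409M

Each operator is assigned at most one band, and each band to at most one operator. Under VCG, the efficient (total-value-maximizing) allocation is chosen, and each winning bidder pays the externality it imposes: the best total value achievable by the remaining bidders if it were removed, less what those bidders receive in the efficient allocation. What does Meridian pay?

Efficient allocation: OrbitCom→Band E ($506M), ClearBand→Band D ($785M), TerraLink→Band C ($776M), Meridian→Band A ($890M); total welfare W = $2957M.
Meridian receives Band A at value $890M, so the others get W − 890 = $2067M.
Without Meridian: best allocation of the remaining 3 bidders over all 4 bands is OrbitCom→Band A ($622M), ClearBand→Band D ($785M), TerraLink→Band C ($776M), total $2183M.
VCG payment = (others' best without Meridian) − (others' welfare with Meridian) = 2183 − 2067 = $116M.

Meridian pays $116M.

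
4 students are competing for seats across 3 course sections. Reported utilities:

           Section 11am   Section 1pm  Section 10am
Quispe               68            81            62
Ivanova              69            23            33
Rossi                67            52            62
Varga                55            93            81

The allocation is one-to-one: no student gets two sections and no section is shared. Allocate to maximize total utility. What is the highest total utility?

Maximum total: 231 points

This is a one-to-one assignment (maximum-weight bipartite matching).
Optimal: Ivanova→Section 11am (69 points), Quispe→Section 1pm (81 points), Varga→Section 10am (81 points) — total 69+81+81 = 231 points.
Column-greedy (each section in turn goes to its best remaining student) gives 224 points, worse by 7.
Swapping Ivanova↔Varga (Ivanova→Section 10am 33 points, Varga→Section 11am 55 points) loses 62.
Every other assignment is strictly worse.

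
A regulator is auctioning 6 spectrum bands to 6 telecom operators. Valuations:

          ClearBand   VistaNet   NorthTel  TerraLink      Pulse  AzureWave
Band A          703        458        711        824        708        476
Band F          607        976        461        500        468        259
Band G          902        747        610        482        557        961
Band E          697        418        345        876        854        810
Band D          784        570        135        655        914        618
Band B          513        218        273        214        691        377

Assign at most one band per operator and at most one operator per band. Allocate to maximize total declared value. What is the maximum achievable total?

Optimal: ClearBand→Band D ($784M), VistaNet→Band F ($976M), NorthTel→Band A ($711M), TerraLink→Band E ($876M), Pulse→Band B ($691M), AzureWave→Band G ($961M) — total 784+976+711+876+691+961 = $4999M.
Row-greedy (each operator in turn takes its best remaining band) gives $4756M, worse by 243.
Swapping NorthTel↔VistaNet (NorthTel→Band F $461M, VistaNet→Band A $458M) loses 768.

Maximum total: $4999M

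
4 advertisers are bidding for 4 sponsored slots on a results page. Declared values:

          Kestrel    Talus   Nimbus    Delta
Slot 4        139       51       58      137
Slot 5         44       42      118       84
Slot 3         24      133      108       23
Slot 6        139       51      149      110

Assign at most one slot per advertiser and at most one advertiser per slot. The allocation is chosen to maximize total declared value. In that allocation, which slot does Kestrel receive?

This is a one-to-one assignment (maximum-weight bipartite matching).
Optimal: Kestrel→Slot 6 ($139), Talus→Slot 3 ($133), Nimbus→Slot 5 ($118), Delta→Slot 4 ($137) — total 139+133+118+137 = $527.
Kestrel's own top slot is Slot 4 ($139), but forcing Kestrel→Slot 4 and reassigning the rest optimally gives only $505 — worse by 22.

Kestrel receives Slot 6.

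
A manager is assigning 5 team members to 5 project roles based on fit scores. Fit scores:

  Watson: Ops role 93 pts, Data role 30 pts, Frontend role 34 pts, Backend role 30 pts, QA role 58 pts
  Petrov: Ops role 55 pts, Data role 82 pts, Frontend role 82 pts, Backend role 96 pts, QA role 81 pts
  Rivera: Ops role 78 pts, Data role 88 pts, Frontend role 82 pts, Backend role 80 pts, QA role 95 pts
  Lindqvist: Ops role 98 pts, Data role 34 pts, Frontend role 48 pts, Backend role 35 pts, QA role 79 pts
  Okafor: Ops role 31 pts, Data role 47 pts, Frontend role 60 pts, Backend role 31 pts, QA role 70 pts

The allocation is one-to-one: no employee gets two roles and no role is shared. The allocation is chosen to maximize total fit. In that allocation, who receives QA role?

Lindqvist receives QA role.

Treat this as an assignment problem: match each employee to one role.
Optimal: Watson→Ops role (93 pts), Petrov→Backend role (96 pts), Rivera→Data role (88 pts), Lindqvist→QA role (79 pts), Okafor→Frontend role (60 pts) — total 93+96+88+79+60 = 416 pts.
Max-entry greedy (repeatedly take the single best remaining cell) gives 379 pts, worse by 37.
Next-best assignment: Watson→QA role, Petrov→Backend role, Rivera→Data role, Lindqvist→Ops role, Okafor→Frontend role = 400 pts.
Swapping Rivera↔Petrov (Rivera→Backend role 80 pts, Petrov→Data role 82 pts) loses 22.
Lindqvist's own top role is Ops role (98 pts), but forcing Lindqvist→Ops role and reassigning the rest optimally gives only 400 pts — worse by 16.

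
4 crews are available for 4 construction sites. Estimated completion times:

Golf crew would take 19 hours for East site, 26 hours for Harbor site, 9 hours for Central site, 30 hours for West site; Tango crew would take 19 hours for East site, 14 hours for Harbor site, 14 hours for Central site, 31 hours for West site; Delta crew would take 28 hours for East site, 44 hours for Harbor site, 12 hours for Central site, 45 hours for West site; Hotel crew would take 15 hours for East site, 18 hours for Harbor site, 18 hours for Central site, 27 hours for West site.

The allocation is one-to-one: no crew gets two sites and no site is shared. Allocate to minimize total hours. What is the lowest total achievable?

Treat this as an assignment problem: match each crew to one site.
Optimal: Golf crew→West site (30 hours), Tango crew→Harbor site (14 hours), Delta crew→Central site (12 hours), Hotel crew→East site (15 hours) — total 30+14+12+15 = 71 hours.
Column-greedy (each site in turn goes to its cheapest remaining crew) gives 83 hours, worse by 12.
Next-best assignment: Golf crew→East site, Tango crew→Harbor site, Delta crew→Central site, Hotel crew→West site = 72 hours.
Swapping Delta crew↔Hotel crew (Delta crew→East site 28 hours, Hotel crew→Central site 18 hours) adds 19.
Checked against all permutations: 71 hours is optimal.

Minimum total: 71 hours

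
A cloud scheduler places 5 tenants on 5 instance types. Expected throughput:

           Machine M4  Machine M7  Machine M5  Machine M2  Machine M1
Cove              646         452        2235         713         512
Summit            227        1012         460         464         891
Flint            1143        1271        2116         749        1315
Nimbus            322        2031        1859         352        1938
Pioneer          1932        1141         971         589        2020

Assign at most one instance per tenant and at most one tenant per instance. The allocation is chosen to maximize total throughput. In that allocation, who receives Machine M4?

Pioneer receives Machine M4.

Optimal: Cove→Machine M5 (2235 ops/s), Summit→Machine M2 (464 ops/s), Flint→Machine M1 (1315 ops/s), Nimbus→Machine M7 (2031 ops/s), Pioneer→Machine M4 (1932 ops/s) — total 2235+464+1315+2031+1932 = 7977 ops/s.
Row-greedy (each tenant in turn takes its best remaining instance) gives 6846 ops/s, worse by 1131.
Swapping Summit↔Flint (Summit→Machine M1 891 ops/s, Flint→Machine M2 749 ops/s) loses 139.
Pioneer's own top instance is Machine M1 (2020 ops/s), but forcing Pioneer→Machine M1 and reassigning the rest optimally gives only 7893 ops/s — worse by 84.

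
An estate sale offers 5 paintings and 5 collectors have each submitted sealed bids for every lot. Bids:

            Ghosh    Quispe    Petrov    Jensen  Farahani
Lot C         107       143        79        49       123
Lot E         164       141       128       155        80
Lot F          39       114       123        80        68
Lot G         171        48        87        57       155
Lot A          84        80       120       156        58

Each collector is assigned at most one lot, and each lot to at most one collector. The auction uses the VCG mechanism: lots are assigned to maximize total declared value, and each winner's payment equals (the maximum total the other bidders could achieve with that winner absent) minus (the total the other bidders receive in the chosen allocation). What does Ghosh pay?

Efficient allocation: Ghosh→Lot E ($164), Quispe→Lot C ($143), Petrov→Lot F ($123), Jensen→Lot A ($156), Farahani→Lot G ($155); total welfare W = $741.
Ghosh receives Lot E at value $164, so the others get W − 164 = $577.
Without Ghosh: best allocation of the remaining 4 bidders over all 5 lots is Quispe→Lot C ($143), Petrov→Lot E ($128), Jensen→Lot A ($156), Farahani→Lot G ($155), total $582.
VCG payment = (others' best without Ghosh) − (others' welfare with Ghosh) = 582 − 577 = $5.

Ghosh pays $5.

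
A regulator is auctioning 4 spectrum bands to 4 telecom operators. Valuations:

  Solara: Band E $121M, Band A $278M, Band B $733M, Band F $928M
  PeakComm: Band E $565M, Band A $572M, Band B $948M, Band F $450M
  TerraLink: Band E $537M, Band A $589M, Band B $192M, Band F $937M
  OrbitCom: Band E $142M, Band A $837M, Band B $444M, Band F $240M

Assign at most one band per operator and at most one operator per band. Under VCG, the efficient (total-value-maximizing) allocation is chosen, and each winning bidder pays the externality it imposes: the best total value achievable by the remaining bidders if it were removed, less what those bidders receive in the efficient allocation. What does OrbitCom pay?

Efficient allocation: Solara→Band F ($928M), PeakComm→Band B ($948M), TerraLink→Band E ($537M), OrbitCom→Band A ($837M); total welfare W = $3250M.
OrbitCom receives Band A at value $837M, so the others get W − 837 = $2413M.
Without OrbitCom: best allocation of the remaining 3 bidders over all 4 bands is Solara→Band F ($928M), PeakComm→Band B ($948M), TerraLink→Band A ($589M), total $2465M.
VCG payment = (others' best without OrbitCom) − (others' welfare with OrbitCom) = 2465 − 2413 = $52M.

OrbitCom pays $52M.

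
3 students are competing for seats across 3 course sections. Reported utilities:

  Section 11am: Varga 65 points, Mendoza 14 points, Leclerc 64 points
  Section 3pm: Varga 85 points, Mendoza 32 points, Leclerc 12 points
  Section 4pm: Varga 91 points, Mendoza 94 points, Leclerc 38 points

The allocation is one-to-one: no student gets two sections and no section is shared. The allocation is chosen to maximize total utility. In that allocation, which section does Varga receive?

Optimal: Varga→Section 3pm (85 points), Mendoza→Section 4pm (94 points), Leclerc→Section 11am (64 points) — total 85+94+64 = 243 points.
Row-greedy (each student in turn takes its best remaining section) gives 187 points, worse by 56.
No other one-to-one assignment exceeds 243 points.
Varga's own top section is Section 4pm (91 points), but forcing Varga→Section 4pm and reassigning the rest optimally gives only 187 points — worse by 56.

Varga receives Section 3pm.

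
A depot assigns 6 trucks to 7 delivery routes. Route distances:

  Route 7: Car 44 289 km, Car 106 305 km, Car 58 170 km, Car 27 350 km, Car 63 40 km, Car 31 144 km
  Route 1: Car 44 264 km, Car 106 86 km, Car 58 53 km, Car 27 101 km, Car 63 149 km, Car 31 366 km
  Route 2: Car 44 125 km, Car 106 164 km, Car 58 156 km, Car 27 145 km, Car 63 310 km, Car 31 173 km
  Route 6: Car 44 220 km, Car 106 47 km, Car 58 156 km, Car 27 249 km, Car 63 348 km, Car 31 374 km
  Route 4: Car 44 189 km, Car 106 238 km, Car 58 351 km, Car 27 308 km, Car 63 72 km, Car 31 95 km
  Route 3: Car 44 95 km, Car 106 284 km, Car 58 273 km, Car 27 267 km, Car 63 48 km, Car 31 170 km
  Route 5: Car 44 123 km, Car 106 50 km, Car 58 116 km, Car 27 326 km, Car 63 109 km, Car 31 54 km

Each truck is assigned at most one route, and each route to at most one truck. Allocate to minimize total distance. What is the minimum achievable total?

Min total: 434 km

Optimal: Car 44→Route 3 (95 km), Car 106→Route 6 (47 km), Car 58→Route 1 (53 km), Car 27→Route 2 (145 km), Car 63→Route 7 (40 km), Car 31→Route 5 (54 km) — total 95+47+53+145+40+54 = 434 km.
Column-greedy (each route in turn goes to its cheapest remaining truck) gives 627 km, worse by 193.
Next-best assignment: Car 44→Route 3, Car 106→Route 6, Car 58→Route 1, Car 27→Route 2, Car 63→Route 4, Car 31→Route 5 = 466 km.
Swapping Car 106↔Car 63 (Car 106→Route 7 305 km, Car 63→Route 6 348 km) adds 566.
Checked against all permutations: 434 km is optimal.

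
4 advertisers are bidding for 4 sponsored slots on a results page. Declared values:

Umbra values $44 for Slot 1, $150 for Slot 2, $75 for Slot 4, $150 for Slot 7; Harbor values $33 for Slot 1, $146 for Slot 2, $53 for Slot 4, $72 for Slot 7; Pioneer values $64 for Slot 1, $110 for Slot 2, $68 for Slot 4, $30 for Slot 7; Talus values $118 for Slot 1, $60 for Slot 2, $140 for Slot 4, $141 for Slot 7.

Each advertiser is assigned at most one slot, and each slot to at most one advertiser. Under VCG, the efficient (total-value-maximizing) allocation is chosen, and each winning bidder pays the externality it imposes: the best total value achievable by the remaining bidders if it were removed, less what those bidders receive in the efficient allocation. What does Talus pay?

Efficient allocation: Umbra→Slot 7 ($150), Harbor→Slot 2 ($146), Pioneer→Slot 1 ($64), Talus→Slot 4 ($140); total welfare W = $500.
Talus receives Slot 4 at value $140, so the others get W − 140 = $360.
Without Talus: best allocation of the remaining 3 bidders over all 4 slots is Umbra→Slot 7 ($150), Harbor→Slot 2 ($146), Pioneer→Slot 4 ($68), total $364.
VCG payment = (others' best without Talus) − (others' welfare with Talus) = 364 − 360 = $4.

Talus pays $4.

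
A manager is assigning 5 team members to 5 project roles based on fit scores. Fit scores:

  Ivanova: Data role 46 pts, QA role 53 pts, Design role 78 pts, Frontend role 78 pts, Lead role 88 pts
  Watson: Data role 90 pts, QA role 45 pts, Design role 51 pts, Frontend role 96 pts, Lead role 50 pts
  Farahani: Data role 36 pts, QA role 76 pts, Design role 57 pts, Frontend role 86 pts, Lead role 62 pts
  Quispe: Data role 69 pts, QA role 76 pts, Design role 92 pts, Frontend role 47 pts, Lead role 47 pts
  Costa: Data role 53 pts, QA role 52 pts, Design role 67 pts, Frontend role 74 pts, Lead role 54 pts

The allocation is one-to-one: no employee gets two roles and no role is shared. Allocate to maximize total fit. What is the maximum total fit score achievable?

Max total: 420 pts

Optimal: Ivanova→Lead role (88 pts), Watson→Data role (90 pts), Farahani→QA role (76 pts), Quispe→Design role (92 pts), Costa→Frontend role (74 pts) — total 88+90+76+92+74 = 420 pts.
Row-greedy (each employee in turn takes its best remaining role) gives 405 pts, worse by 15.
Next-best assignment: Ivanova→Lead role, Watson→Data role, Farahani→Frontend role, Quispe→Design role, Costa→QA role = 408 pts.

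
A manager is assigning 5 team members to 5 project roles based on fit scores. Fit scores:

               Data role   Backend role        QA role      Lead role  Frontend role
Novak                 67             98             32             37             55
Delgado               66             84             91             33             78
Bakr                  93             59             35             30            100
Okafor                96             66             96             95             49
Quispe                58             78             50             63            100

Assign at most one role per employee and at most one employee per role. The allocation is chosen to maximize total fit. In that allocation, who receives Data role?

Bakr receives Data role.

Treat this as an assignment problem: match each employee to one role.
Optimal: Novak→Backend role (98 pts), Delgado→QA role (91 pts), Bakr→Data role (93 pts), Okafor→Lead role (95 pts), Quispe→Frontend role (100 pts) — total 98+91+93+95+100 = 477 pts.
Column-greedy (each role in turn goes to its best remaining employee) gives 448 pts, worse by 29.
Next-best assignment: Novak→Backend role, Delgado→QA role, Bakr→Frontend role, Okafor→Data role, Quispe→Lead role = 448 pts.
Swapping Bakr↔Novak (Bakr→Backend role 59 pts, Novak→Data role 67 pts) loses 65.
Bakr's own top role is Frontend role (100 pts), but forcing Bakr→Frontend role and reassigning the rest optimally gives only 448 pts — worse by 29.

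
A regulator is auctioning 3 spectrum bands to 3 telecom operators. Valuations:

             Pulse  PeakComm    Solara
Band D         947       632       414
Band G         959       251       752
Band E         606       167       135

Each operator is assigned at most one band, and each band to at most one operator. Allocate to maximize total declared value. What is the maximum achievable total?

This is the linear assignment problem.
Optimal: Pulse→Band E ($606M), PeakComm→Band D ($632M), Solara→Band G ($752M) — total 606+632+752 = $1990M.
Column-greedy (each band in turn goes to its best remaining operator) gives $1866M, worse by 124.
Every other assignment is strictly worse.

Max total: $1990M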